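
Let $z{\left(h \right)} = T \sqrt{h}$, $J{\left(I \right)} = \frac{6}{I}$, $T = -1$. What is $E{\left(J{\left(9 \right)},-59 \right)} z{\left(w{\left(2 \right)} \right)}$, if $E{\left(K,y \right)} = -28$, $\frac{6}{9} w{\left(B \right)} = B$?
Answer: $28 \sqrt{3} \approx 48.497$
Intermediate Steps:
$w{\left(B \right)} = \frac{3 B}{2}$
$z{\left(h \right)} = - \sqrt{h}$
$E{\left(J{\left(9 \right)},-59 \right)} z{\left(w{\left(2 \right)} \right)} = - 28 \left(- \sqrt{\frac{3}{2} \cdot 2}\right) = - 28 \left(- \sqrt{3}\right) = 28 \sqrt{3}$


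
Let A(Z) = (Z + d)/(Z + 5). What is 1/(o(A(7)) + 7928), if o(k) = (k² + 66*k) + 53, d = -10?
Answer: 16/127433 ≈ 0.00012556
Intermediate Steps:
A(Z) = (-10 + Z)/(5 + Z) (A(Z) = (Z - 10)/(Z + 5) = (-10 + Z)/(5 + Z))
o(k) = 53 + k² + 66*k
1/(o(A(7)) + 7928) = 1/((53 + ((-10 + 7)/(5 + 7))² + 66*((-10 + 7)/(5 + 7))) + 7928) = 1/((53 + (-3/12)² + 66*(-3/12)) + 7928) = 1/((53 + ((1/12)*(-3))² + 66*((1/12)*(-3))) + 7928) = 1/((53 + (-¼)² + 66*(-¼)) + 7928) = 1/((53 + 1/16 - 33/2) + 7928) = 1/(585/16 + 7928) = 1/(127433/16) = 16/127433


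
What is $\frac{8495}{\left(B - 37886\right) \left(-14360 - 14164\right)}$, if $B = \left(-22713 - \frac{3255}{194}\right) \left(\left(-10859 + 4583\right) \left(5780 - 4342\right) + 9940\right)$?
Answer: $- \frac{824015}{566944450301431344} \approx -1.4534 \cdot 10^{-12}$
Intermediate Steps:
$B = \frac{19876053678498}{97}$ ($B = \left(-22713 - \frac{3255}{194}\right) \left(\left(-6276\right) 1438 + 9940\right) = \left(-22713 - \frac{3255}{194}\right) \left(-9024888 + 9940\right) = \left(- \frac{4409577}{194}\right) \left(-9014948\right) = \frac{19876053678498}{97} \approx 2.0491 \cdot 10^{11}$)
$\frac{8495}{\left(B - 37886\right) \left(-14360 - 14164\right)} = \frac{8495}{\left(\frac{19876053678498}{97} - 37886\right) \left(-14360 - 14164\right)} = \frac{8495}{\frac{19876050003556}{97} \left(-28524\right)} = \frac{8495}{- \frac{566944450301431344}{97}} = 8495 \left(- \frac{97}{566944450301431344}\right) = - \frac{824015}{566944450301431344}$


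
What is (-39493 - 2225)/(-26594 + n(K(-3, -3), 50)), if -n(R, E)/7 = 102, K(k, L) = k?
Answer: 20859/13654 ≈ 1.5277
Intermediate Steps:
n(R, E) = -714 (n(R, E) = -7*102 = -714)
(-39493 - 2225)/(-26594 + n(K(-3, -3), 50)) = (-39493 - 2225)/(-26594 - 714) = -41718/(-27308) = -41718*(-1/27308) = 20859/13654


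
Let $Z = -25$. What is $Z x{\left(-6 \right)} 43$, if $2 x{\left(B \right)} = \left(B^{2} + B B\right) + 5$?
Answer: $- \frac{82775}{2} \approx -41388.0$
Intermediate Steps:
$x{\left(B \right)} = \frac{5}{2} + B^{2}$ ($x{\left(B \right)} = \frac{\left(B^{2} + B B\right) + 5}{2} = \frac{\left(B^{2} + B^{2}\right) + 5}{2} = \frac{2 B^{2} + 5}{2} = \frac{5 + 2 B^{2}}{2} = \frac{5}{2} + B^{2}$)
$Z x{\left(-6 \right)} 43 = - 25 \left(\frac{5}{2} + \left(-6\right)^{2}\right) 43 = - 25 \left(\frac{5}{2} + 36\right) 43 = \left(-25\right) \frac{77}{2} \cdot 43 = \left(- \frac{1925}{2}\right) 43 = - \frac{82775}{2}$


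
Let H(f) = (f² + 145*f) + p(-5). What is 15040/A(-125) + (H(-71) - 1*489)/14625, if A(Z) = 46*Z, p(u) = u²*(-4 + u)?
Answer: -1017104/336375 ≈ -3.0237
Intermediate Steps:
H(f) = -225 + f² + 145*f (H(f) = (f² + 145*f) + (-5)²*(-4 - 5) = (f² + 145*f) + 25*(-9) = (f² + 145*f) - 225 = -225 + f² + 145*f)
15040/A(-125) + (H(-71) - 1*489)/14625 = 15040/((46*(-125))) + ((-225 + (-71)² + 145*(-71)) - 1*489)/14625 = 15040/(-5750) + ((-225 + 5041 - 10295) - 489)*(1/14625) = 15040*(-1/5750) + (-5479 - 489)*(1/14625) = -1504/575 - 5968*1/14625 = -1504/575 - 5968/14625 = -1017104/336375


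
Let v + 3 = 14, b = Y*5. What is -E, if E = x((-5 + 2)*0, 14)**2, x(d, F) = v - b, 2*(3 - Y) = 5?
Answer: -289/4 ≈ -72.250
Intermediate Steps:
Y = 1/2 (Y = 3 - 1/2*5 = 3 - 5/2 = 1/2 ≈ 0.50000)
b = 5/2 (b = (1/2)*5 = 5/2 ≈ 2.5000)
v = 11 (v = -3 + 14 = 11)
x(d, F) = 17/2 (x(d, F) = 11 - 1*5/2 = 11 - 5/2 = 17/2)
E = 289/4 (E = (17/2)**2 = 289/4 ≈ 72.250)
-E = -1*289/4 = -289/4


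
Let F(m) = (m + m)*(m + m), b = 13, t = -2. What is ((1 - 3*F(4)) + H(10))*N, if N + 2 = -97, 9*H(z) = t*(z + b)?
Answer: 19415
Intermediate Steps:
F(m) = 4*m² (F(m) = (2*m)*(2*m) = 4*m²)
H(z) = -26/9 - 2*z/9 (H(z) = (-2*(z + 13))/9 = (-2*(13 + z))/9 = (-26 - 2*z)/9 = -26/9 - 2*z/9)
N = -99 (N = -2 - 97 = -99)
((1 - 3*F(4)) + H(10))*N = ((1 - 12*4²) + (-26/9 - 2/9*10))*(-99) = ((1 - 12*16) + (-26/9 - 20/9))*(-99) = ((1 - 3*64) - 46/9)*(-99) = ((1 - 192) - 46/9)*(-99) = (-191 - 46/9)*(-99) = -1765/9*(-99) = 19415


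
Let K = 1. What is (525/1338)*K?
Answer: 175/446 ≈ 0.39238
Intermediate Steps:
(525/1338)*K = (525/1338)*1 = (525*(1/1338))*1 = (175/446)*1 = 175/446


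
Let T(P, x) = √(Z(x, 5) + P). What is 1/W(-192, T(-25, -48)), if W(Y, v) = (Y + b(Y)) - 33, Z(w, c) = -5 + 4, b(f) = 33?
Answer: -1/192 ≈ -0.0052083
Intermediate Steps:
Z(w, c) = -1
T(P, x) = √(-1 + P)
W(Y, v) = Y (W(Y, v) = (Y + 33) - 33 = (33 + Y) - 33 = Y)
1/W(-192, T(-25, -48)) = 1/(-192) = -1/192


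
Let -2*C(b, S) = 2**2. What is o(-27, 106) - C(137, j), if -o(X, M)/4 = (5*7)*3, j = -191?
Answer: -418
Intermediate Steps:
o(X, M) = -420 (o(X, M) = -4*5*7*3 = -140*3 = -4*105 = -420)
C(b, S) = -2 (C(b, S) = -1/2*2**2 = -1/2*4 = -2)
o(-27, 106) - C(137, j) = -420 - 1*(-2) = -420 + 2 = -418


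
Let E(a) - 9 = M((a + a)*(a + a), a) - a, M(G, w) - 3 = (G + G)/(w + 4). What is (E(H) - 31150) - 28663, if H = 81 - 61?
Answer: -179063/3 ≈ -59688.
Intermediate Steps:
M(G, w) = 3 + 2*G/(4 + w) (M(G, w) = 3 + (G + G)/(w + 4) = 3 + (2*G)/(4 + w) = 3 + 2*G/(4 + w))
H = 20
E(a) = 9 - a + (12 + 3*a + 8*a**2)/(4 + a) (E(a) = 9 + ((12 + 2*((a + a)*(a + a)) + 3*a)/(4 + a) - a) = 9 + ((12 + 2*((2*a)*(2*a)) + 3*a)/(4 + a) - a) = 9 + ((12 + 2*(4*a**2) + 3*a)/(4 + a) - a) = 9 + ((12 + 8*a**2 + 3*a)/(4 + a) - a) = 9 + ((12 + 3*a + 8*a**2)/(4 + a) - a) = 9 + (-a + (12 + 3*a + 8*a**2)/(4 + a)) = 9 - a + (12 + 3*a + 8*a**2)/(4 + a))
(E(H) - 31150) - 28663 = ((48 + 7*20**2 + 8*20)/(4 + 20) - 31150) - 28663 = ((48 + 7*400 + 160)/24 - 31150) - 28663 = ((48 + 2800 + 160)/24 - 31150) - 28663 = ((1/24)*3008 - 31150) - 28663 = (376/3 - 31150) - 28663 = -93074/3 - 28663 = -179063/3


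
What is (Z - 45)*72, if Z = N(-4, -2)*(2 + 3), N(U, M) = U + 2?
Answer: -3960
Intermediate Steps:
N(U, M) = 2 + U
Z = -10 (Z = (2 - 4)*(2 + 3) = -2*5 = -10)
(Z - 45)*72 = (-10 - 45)*72 = -55*72 = -3960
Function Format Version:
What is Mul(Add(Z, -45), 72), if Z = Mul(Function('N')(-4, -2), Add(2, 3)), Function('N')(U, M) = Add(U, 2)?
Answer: -3960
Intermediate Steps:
Function('N')(U, M) = Add(2, U)
Z = -10 (Z = Mul(Add(2, -4), Add(2, 3)) = Mul(-2, 5) = -10)
Mul(Add(Z, -45), 72) = Mul(Add(-10, -45), 72) = Mul(-55, 72) = -3960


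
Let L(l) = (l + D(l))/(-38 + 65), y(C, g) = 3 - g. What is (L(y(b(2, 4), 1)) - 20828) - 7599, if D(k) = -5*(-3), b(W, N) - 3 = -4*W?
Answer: -767512/27 ≈ -28426.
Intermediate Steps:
b(W, N) = 3 - 4*W
D(k) = 15
L(l) = 5/9 + l/27 (L(l) = (l + 15)/(-38 + 65) = (15 + l)/27 = (15 + l)*(1/27) = 5/9 + l/27)
(L(y(b(2, 4), 1)) - 20828) - 7599 = ((5/9 + (3 - 1*1)/27) - 20828) - 7599 = ((5/9 + (3 - 1)/27) - 20828) - 7599 = ((5/9 + (1/27)*2) - 20828) - 7599 = ((5/9 + 2/27) - 20828) - 7599 = (17/27 - 20828) - 7599 = -562339/27 - 7599 = -767512/27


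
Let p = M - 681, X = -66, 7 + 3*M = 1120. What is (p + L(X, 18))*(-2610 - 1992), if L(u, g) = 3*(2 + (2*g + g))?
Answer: 653484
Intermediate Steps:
M = 371 (M = -7/3 + (1/3)*1120 = -7/3 + 1120/3 = 371)
p = -310 (p = 371 - 681 = -310)
L(u, g) = 6 + 9*g (L(u, g) = 3*(2 + 3*g) = 6 + 9*g)
(p + L(X, 18))*(-2610 - 1992) = (-310 + (6 + 9*18))*(-2610 - 1992) = (-310 + (6 + 162))*(-4602) = (-310 + 168)*(-4602) = -142*(-4602) = 653484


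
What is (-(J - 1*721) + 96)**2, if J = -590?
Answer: 1979649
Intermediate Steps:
(-(J - 1*721) + 96)**2 = (-(-590 - 1*721) + 96)**2 = (-(-590 - 721) + 96)**2 = (-1*(-1311) + 96)**2 = (1311 + 96)**2 = 1407**2 = 1979649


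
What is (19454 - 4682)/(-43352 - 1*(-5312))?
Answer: -1231/3170 ≈ -0.38833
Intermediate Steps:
(19454 - 4682)/(-43352 - 1*(-5312)) = 14772/(-43352 + 5312) = 14772/(-38040) = 14772*(-1/38040) = -1231/3170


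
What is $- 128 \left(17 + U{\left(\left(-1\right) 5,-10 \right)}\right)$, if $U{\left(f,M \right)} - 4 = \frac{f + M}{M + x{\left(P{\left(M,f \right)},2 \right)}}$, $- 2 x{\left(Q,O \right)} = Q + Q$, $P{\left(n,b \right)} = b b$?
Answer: $- \frac{19200}{7} \approx -2742.9$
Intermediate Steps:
$P{\left(n,b \right)} = b^{2}$
$x{\left(Q,O \right)} = - Q$ ($x{\left(Q,O \right)} = - \frac{Q + Q}{2} = - \frac{2 Q}{2} = - Q$)
$U{\left(f,M \right)} = 4 + \frac{M + f}{M - f^{2}}$ ($U{\left(f,M \right)} = 4 + \frac{f + M}{M - f^{2}} = 4 + \frac{M + f}{M - f^{2}}$)
$- 128 \left(17 + U{\left(\left(-1\right) 5,-10 \right)}\right) = - 128 \left(17 + \frac{\left(-1\right) 5 - 4 \left(\left(-1\right) 5\right)^{2} + 5 \left(-10\right)}{-10 - \left(\left(-1\right) 5\right)^{2}}\right) = - 128 \left(17 + \frac{-5 - 4 \left(-5\right)^{2} - 50}{-10 - \left(-5\right)^{2}}\right) = - 128 \left(17 + \frac{-5 - 100 - 50}{-10 - 25}\right) = - 128 \left(17 + \frac{1}{-35} \left(-155\right)\right) = - 128 \left(17 - - \frac{31}{7}\right) = - 128 \left(17 + \frac{31}{7}\right) = \left(-128\right) \frac{150}{7} = - \frac{19200}{7}$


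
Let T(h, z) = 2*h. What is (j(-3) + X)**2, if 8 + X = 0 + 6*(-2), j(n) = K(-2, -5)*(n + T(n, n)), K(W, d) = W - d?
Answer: 2209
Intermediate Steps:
j(n) = 9*n (j(n) = (-2 - 1*(-5))*(n + 2*n) = (-2 + 5)*(3*n) = 3*(3*n) = 9*n)
X = -20 (X = -8 + (0 + 6*(-2)) = -8 + (0 - 12) = -8 - 12 = -20)
(j(-3) + X)**2 = (9*(-3) - 20)**2 = (-27 - 20)**2 = (-47)**2 = 2209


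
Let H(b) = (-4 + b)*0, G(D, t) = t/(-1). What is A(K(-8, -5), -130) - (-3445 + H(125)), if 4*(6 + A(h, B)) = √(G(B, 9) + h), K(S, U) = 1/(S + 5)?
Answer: 3439 + I*√21/6 ≈ 3439.0 + 0.76376*I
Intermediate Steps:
G(D, t) = -t (G(D, t) = t*(-1) = -t)
K(S, U) = 1/(5 + S)
H(b) = 0
A(h, B) = -6 + √(-9 + h)/4 (A(h, B) = -6 + √(-1*9 + h)/4 = -6 + √(-9 + h)/4)
A(K(-8, -5), -130) - (-3445 + H(125)) = (-6 + √(-9 + 1/(5 - 8))/4) - (-3445 + 0) = (-6 + √(-9 + 1/(-3))/4) - 1*(-3445) = (-6 + √(-9 - ⅓)/4) + 3445 = (-6 + √(-28/3)/4) + 3445 = (-6 + (2*I*√21/3)/4) + 3445 = (-6 + I*√21/6) + 3445 = 3439 + I*√21/6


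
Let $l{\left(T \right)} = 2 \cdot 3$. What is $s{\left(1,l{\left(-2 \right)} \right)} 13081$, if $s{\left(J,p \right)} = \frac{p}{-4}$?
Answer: $- \frac{39243}{2} \approx -19622.0$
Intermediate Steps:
$l{\left(T \right)} = 6$
$s{\left(J,p \right)} = - \frac{p}{4}$ ($s{\left(J,p \right)} = p \left(- \frac{1}{4}\right) = - \frac{p}{4}$)
$s{\left(1,l{\left(-2 \right)} \right)} 13081 = \left(- \frac{1}{4}\right) 6 \cdot 13081 = \left(- \frac{3}{2}\right) 13081 = - \frac{39243}{2}$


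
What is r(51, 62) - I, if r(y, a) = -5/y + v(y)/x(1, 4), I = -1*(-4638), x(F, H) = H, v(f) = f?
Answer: -943571/204 ≈ -4625.3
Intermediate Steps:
I = 4638
r(y, a) = -5/y + y/4
r(51, 62) - I = (-5/51 + (¼)*51) - 1*4638 = (-5*1/51 + 51/4) - 4638 = (-5/51 + 51/4) - 4638 = 2581/204 - 4638 = -943571/204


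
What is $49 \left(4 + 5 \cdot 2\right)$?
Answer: $686$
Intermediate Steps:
$49 \left(4 + 5 \cdot 2\right) = 49 \left(4 + 10\right) = 49 \cdot 14 = 686$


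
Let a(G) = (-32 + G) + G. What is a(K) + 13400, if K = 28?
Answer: 13424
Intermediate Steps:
a(G) = -32 + 2*G
a(K) + 13400 = (-32 + 2*28) + 13400 = (-32 + 56) + 13400 = 24 + 13400 = 13424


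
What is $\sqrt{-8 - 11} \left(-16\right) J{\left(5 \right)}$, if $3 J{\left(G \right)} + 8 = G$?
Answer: $16 i \sqrt{19} \approx 69.742 i$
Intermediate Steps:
$J{\left(G \right)} = - \frac{8}{3} + \frac{G}{3}$
$\sqrt{-8 - 11} \left(-16\right) J{\left(5 \right)} = \sqrt{-8 - 11} \left(-16\right) \left(- \frac{8}{3} + \frac{1}{3} \cdot 5\right) = \sqrt{-19} \left(-16\right) \left(- \frac{8}{3} + \frac{5}{3}\right) = i \sqrt{19} \left(-16\right) \left(-1\right) = - 16 i \sqrt{19} \left(-1\right) = 16 i \sqrt{19}$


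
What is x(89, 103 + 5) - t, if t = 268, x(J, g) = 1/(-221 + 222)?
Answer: -267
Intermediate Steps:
x(J, g) = 1 (x(J, g) = 1/1 = 1)
x(89, 103 + 5) - t = 1 - 1*268 = 1 - 268 = -267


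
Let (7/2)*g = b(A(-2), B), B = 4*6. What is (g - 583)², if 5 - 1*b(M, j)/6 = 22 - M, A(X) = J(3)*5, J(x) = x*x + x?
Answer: 12709225/49 ≈ 2.5937e+5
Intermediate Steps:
J(x) = x + x² (J(x) = x² + x = x + x²)
A(X) = 60 (A(X) = (3*(1 + 3))*5 = (3*4)*5 = 12*5 = 60)
B = 24
b(M, j) = -102 + 6*M (b(M, j) = 30 - 6*(22 - M) = 30 + (-132 + 6*M) = -102 + 6*M)
g = 516/7 (g = 2*(-102 + 6*60)/7 = 2*(-102 + 360)/7 = (2/7)*258 = 516/7 ≈ 73.714)
(g - 583)² = (516/7 - 583)² = (-3565/7)² = 12709225/49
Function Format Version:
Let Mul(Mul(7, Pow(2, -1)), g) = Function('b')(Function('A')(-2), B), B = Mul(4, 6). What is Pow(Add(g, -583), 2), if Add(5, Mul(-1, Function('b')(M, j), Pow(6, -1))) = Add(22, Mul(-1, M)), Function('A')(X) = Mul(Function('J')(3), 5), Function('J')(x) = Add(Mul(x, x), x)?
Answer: Rational(12709225, 49) ≈ 2.5937e+5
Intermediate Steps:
Function('J')(x) = Add(x, Pow(x, 2)) (Function('J')(x) = Add(Pow(x, 2), x) = Add(x, Pow(x, 2)))
Function('A')(X) = 60 (Function('A')(X) = Mul(Mul(3, Add(1, 3)), 5) = Mul(Mul(3, 4), 5) = Mul(12, 5) = 60)
B = 24
Function('b')(M, j) = Add(-102, Mul(6, M)) (Function('b')(M, j) = Add(30, Mul(-6, Add(22, Mul(-1, M)))) = Add(30, Add(-132, Mul(6, M))) = Add(-102, Mul(6, M)))
g = Rational(516, 7) (g = Mul(Rational(2, 7), Add(-102, Mul(6, 60))) = Mul(Rational(2, 7), Add(-102, 360)) = Mul(Rational(2, 7), 258) = Rational(516, 7) ≈ 73.714)
Pow(Add(g, -583), 2) = Pow(Add(Rational(516, 7), -583), 2) = Pow(Rational(-3565, 7), 2) = Rational(12709225, 49)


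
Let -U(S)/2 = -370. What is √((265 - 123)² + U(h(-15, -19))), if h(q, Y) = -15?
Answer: 2*√5226 ≈ 144.58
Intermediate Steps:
U(S) = 740 (U(S) = -2*(-370) = 740)
√((265 - 123)² + U(h(-15, -19))) = √((265 - 123)² + 740) = √(142² + 740) = √(20164 + 740) = √20904 = 2*√5226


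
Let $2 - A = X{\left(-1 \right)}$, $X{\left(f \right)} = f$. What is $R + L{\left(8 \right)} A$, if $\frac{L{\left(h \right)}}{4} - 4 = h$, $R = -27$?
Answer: $117$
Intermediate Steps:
$L{\left(h \right)} = 16 + 4 h$
$A = 3$ ($A = 2 - -1 = 2 + 1 = 3$)
$R + L{\left(8 \right)} A = -27 + \left(16 + 4 \cdot 8\right) 3 = -27 + \left(16 + 32\right) 3 = -27 + 48 \cdot 3 = -27 + 144 = 117$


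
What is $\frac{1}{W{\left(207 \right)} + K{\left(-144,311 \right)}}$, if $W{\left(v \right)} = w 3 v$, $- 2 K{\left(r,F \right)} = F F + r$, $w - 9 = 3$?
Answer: $- \frac{2}{81673} \approx -2.4488 \cdot 10^{-5}$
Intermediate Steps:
$w = 12$ ($w = 9 + 3 = 12$)
$K{\left(r,F \right)} = - \frac{r}{2} - \frac{F^{2}}{2}$ ($K{\left(r,F \right)} = - \frac{F F + r}{2} = - \frac{F^{2} + r}{2} = - \frac{r + F^{2}}{2} = - \frac{r}{2} - \frac{F^{2}}{2}$)
$W{\left(v \right)} = 36 v$ ($W{\left(v \right)} = 12 \cdot 3 v = 36 v$)
$\frac{1}{W{\left(207 \right)} + K{\left(-144,311 \right)}} = \frac{1}{36 \cdot 207 - \left(-72 + \frac{311^{2}}{2}\right)} = \frac{1}{7452 + \left(72 - \frac{96721}{2}\right)} = \frac{1}{7452 - \frac{96577}{2}} = \frac{1}{- \frac{81673}{2}} = - \frac{2}{81673}$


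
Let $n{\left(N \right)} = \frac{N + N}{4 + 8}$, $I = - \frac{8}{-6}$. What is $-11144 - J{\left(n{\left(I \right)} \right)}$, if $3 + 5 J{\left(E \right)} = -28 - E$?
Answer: $- \frac{501199}{45} \approx -11138.0$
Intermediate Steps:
$I = \frac{4}{3}$ ($I = \left(-8\right) \left(- \frac{1}{6}\right) = \frac{4}{3} \approx 1.3333$)
$n{\left(N \right)} = \frac{N}{6}$ ($n{\left(N \right)} = \frac{2 N}{12} = 2 N \frac{1}{12} = \frac{N}{6}$)
$J{\left(E \right)} = - \frac{31}{5} - \frac{E}{5}$ ($J{\left(E \right)} = - \frac{3}{5} + \frac{-28 - E}{5} = - \frac{3}{5} - \left(\frac{28}{5} + \frac{E}{5}\right) = - \frac{31}{5} - \frac{E}{5}$)
$-11144 - J{\left(n{\left(I \right)} \right)} = -11144 - \left(- \frac{31}{5} - \frac{\frac{1}{6} \cdot \frac{4}{3}}{5}\right) = -11144 - \left(- \frac{31}{5} - \frac{2}{45}\right) = -11144 - - \frac{281}{45} = -11144 + \frac{281}{45} = - \frac{501199}{45}$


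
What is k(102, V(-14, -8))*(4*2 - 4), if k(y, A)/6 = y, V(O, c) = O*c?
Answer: 2448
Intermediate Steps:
k(y, A) = 6*y
k(102, V(-14, -8))*(4*2 - 4) = (6*102)*(4*2 - 4) = 612*(8 - 4) = 612*4 = 2448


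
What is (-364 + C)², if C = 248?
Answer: 13456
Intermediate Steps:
(-364 + C)² = (-364 + 248)² = (-116)² = 13456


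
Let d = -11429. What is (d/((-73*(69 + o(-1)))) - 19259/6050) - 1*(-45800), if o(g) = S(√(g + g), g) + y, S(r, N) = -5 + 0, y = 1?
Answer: 262953962299/5741450 ≈ 45799.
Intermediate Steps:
S(r, N) = -5
o(g) = -4 (o(g) = -5 + 1 = -4)
(d/((-73*(69 + o(-1)))) - 19259/6050) - 1*(-45800) = (-11429*(-1/(73*(69 - 4))) - 19259/6050) - 1*(-45800) = (-11429/((-73*65)) - 19259*1/6050) + 45800 = (-11429/(-4745) - 19259/6050) + 45800 = (-11429*(-1/4745) - 19259/6050) + 45800 = (11429/4745 - 19259/6050) + 45800 = -4447701/5741450 + 45800 = 262953962299/5741450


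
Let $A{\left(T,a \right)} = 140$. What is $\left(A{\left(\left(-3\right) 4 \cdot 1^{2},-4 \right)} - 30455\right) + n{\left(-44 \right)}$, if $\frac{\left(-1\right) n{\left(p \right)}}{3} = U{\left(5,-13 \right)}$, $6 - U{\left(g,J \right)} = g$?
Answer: $-30318$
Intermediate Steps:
$U{\left(g,J \right)} = 6 - g$
$n{\left(p \right)} = -3$ ($n{\left(p \right)} = - 3 \left(6 - 5\right) = \left(-3\right) 1 = -3$)
$\left(A{\left(\left(-3\right) 4 \cdot 1^{2},-4 \right)} - 30455\right) + n{\left(-44 \right)} = \left(140 - 30455\right) - 3 = -30315 - 3 = -30318$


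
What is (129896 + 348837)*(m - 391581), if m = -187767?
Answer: -277353006084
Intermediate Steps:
(129896 + 348837)*(m - 391581) = (129896 + 348837)*(-187767 - 391581) = 478733*(-579348) = -277353006084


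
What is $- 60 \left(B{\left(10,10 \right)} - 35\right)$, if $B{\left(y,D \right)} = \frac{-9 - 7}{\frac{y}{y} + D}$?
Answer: $\frac{24060}{11} \approx 2187.3$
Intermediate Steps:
$B{\left(y,D \right)} = - \frac{16}{1 + D}$
$- 60 \left(B{\left(10,10 \right)} - 35\right) = - 60 \left(- \frac{16}{1 + 10} - 35\right) = - 60 \left(- \frac{16}{11} - 35\right) = \left(-60\right) \left(- \frac{401}{11}\right) = \frac{24060}{11}$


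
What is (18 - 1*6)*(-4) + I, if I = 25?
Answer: -23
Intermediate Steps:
(18 - 1*6)*(-4) + I = (18 - 1*6)*(-4) + 25 = (18 - 6)*(-4) + 25 = 12*(-4) + 25 = -48 + 25 = -23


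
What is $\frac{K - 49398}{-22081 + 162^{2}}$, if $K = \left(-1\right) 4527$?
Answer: $- \frac{53925}{4163} \approx -12.953$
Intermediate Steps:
$K = -4527$
$\frac{K - 49398}{-22081 + 162^{2}} = \frac{-4527 - 49398}{-22081 + 162^{2}} = - \frac{53925}{-22081 + 26244} = - \frac{53925}{4163}$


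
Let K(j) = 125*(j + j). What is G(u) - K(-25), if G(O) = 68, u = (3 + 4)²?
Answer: 6318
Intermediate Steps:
K(j) = 250*j (K(j) = 125*(2*j) = 250*j)
u = 49 (u = 7² = 49)
G(u) - K(-25) = 68 - 250*(-25) = 68 - 1*(-6250) = 68 + 6250 = 6318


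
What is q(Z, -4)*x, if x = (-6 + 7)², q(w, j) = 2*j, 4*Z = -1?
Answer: -8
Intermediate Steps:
Z = -¼ (Z = (¼)*(-1) = -¼ ≈ -0.25000)
x = 1 (x = 1² = 1)
q(Z, -4)*x = (2*(-4))*1 = -8*1 = -8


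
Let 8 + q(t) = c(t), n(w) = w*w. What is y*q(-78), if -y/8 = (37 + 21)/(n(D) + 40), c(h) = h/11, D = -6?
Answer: 19256/209 ≈ 92.134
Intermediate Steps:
n(w) = w²
c(h) = h/11 (c(h) = h*(1/11) = h/11)
q(t) = -8 + t/11
y = -116/19 (y = -8*(37 + 21)/((-6)² + 40) = -464/(36 + 40) = -464/76 = -8*29/38 = -116/19 ≈ -6.1053)
y*q(-78) = -116*(-8 + (1/11)*(-78))/19 = -116*(-8 - 78/11)/19 = -116/19*(-166/11) = 19256/209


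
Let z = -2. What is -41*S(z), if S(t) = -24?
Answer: 984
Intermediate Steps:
-41*S(z) = -41*(-24) = 984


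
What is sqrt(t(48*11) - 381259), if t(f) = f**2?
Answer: 5*I*sqrt(4099) ≈ 320.12*I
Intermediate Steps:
sqrt(t(48*11) - 381259) = sqrt((48*11)**2 - 381259) = sqrt(528**2 - 381259) = sqrt(278784 - 381259) = sqrt(-102475) = 5*I*sqrt(4099)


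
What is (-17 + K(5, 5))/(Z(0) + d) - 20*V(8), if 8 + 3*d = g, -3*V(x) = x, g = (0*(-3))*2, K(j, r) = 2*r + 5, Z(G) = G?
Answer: 649/12 ≈ 54.083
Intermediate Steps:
K(j, r) = 5 + 2*r
g = 0 (g = 0*2 = 0)
V(x) = -x/3
d = -8/3 (d = -8/3 + (⅓)*0 = -8/3 + 0 = -8/3 ≈ -2.6667)
(-17 + K(5, 5))/(Z(0) + d) - 20*V(8) = (-17 + (5 + 2*5))/(0 - 8/3) - (-20)*8/3 = (-17 + (5 + 10))/(-8/3) - 20*(-8/3) = (-17 + 15)*(-3/8) + 160/3 = -2*(-3/8) + 160/3 = ¾ + 160/3 = 649/12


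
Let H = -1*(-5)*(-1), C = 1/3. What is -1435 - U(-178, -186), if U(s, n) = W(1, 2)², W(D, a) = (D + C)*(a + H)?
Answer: -1451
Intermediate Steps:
C = ⅓ ≈ 0.33333
H = -5 (H = 5*(-1) = -5)
W(D, a) = (-5 + a)*(⅓ + D) (W(D, a) = (D + ⅓)*(a - 5) = (⅓ + D)*(-5 + a) = (-5 + a)*(⅓ + D))
U(s, n) = 16 (U(s, n) = (-5/3 - 5*1 + (⅓)*2 + 1*2)² = (-5/3 - 5 + ⅔ + 2)² = (-4)² = 16)
-1435 - U(-178, -186) = -1435 - 1*16 = -1435 - 16 = -1451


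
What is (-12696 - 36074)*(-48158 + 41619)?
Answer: 318907030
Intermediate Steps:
(-12696 - 36074)*(-48158 + 41619) = -48770*(-6539) = 318907030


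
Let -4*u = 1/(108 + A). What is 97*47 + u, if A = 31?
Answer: 2534803/556 ≈ 4559.0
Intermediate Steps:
u = -1/556 (u = -1/(4*(108 + 31)) = -¼/139 = -¼*1/139 = -1/556 ≈ -0.0017986)
97*47 + u = 97*47 - 1/556 = 4559 - 1/556 = 2534803/556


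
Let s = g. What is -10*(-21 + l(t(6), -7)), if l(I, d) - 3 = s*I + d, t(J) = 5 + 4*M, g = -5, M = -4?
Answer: -300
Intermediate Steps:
s = -5
t(J) = -11 (t(J) = 5 + 4*(-4) = 5 - 16 = -11)
l(I, d) = 3 + d - 5*I (l(I, d) = 3 + (-5*I + d) = 3 + (d - 5*I) = 3 + d - 5*I)
-10*(-21 + l(t(6), -7)) = -10*(-21 + (3 - 7 - 5*(-11))) = -10*(-21 + (3 - 7 + 55)) = -10*(-21 + 51) = -10*30 = -300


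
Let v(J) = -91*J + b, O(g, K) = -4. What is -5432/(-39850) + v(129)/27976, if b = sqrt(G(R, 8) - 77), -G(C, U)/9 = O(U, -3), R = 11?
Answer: -12147443/42878600 + I*sqrt(41)/27976 ≈ -0.2833 + 0.00022888*I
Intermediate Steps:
G(C, U) = 36 (G(C, U) = -9*(-4) = 36)
b = I*sqrt(41) (b = sqrt(36 - 77) = sqrt(-41) = I*sqrt(41) ≈ 6.4031*I)
v(J) = -91*J + I*sqrt(41)
-5432/(-39850) + v(129)/27976 = -5432/(-39850) + (-91*129 + I*sqrt(41))/27976 = -5432*(-1/39850) + (-11739 + I*sqrt(41))*(1/27976) = 2716/19925 + (-903/2152 + I*sqrt(41)/27976) = -12147443/42878600 + I*sqrt(41)/27976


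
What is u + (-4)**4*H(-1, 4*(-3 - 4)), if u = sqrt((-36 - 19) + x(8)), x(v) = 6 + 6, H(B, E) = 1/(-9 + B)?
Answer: -128/5 + I*sqrt(43) ≈ -25.6 + 6.5574*I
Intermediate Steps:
x(v) = 12
u = I*sqrt(43) (u = sqrt((-36 - 19) + 12) = sqrt(-55 + 12) = sqrt(-43) = I*sqrt(43) ≈ 6.5574*I)
u + (-4)**4*H(-1, 4*(-3 - 4)) = I*sqrt(43) + (-4)**4/(-9 - 1) = I*sqrt(43) + 256/(-10) = I*sqrt(43) + 256*(-1/10) = I*sqrt(43) - 128/5 = -128/5 + I*sqrt(43)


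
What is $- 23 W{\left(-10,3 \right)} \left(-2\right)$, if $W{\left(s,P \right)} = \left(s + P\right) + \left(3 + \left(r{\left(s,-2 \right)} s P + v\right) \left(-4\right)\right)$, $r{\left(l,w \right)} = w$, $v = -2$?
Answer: $-10856$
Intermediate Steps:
$W{\left(s,P \right)} = 11 + P + s + 8 P s$ ($W{\left(s,P \right)} = \left(s + P\right) + \left(3 + \left(- 2 s P - 2\right) \left(-4\right)\right) = \left(P + s\right) + \left(3 + \left(- 2 P s - 2\right) \left(-4\right)\right) = \left(P + s\right) + \left(3 + \left(-2 - 2 P s\right) \left(-4\right)\right) = \left(P + s\right) + \left(3 + \left(8 + 8 P s\right)\right) = \left(P + s\right) + \left(11 + 8 P s\right) = 11 + P + s + 8 P s$)
$- 23 W{\left(-10,3 \right)} \left(-2\right) = - 23 \left(11 + 3 - 10 + 8 \cdot 3 \left(-10\right)\right) \left(-2\right) = - 23 \left(11 + 3 - 10 - 240\right) \left(-2\right) = \left(-23\right) \left(-236\right) \left(-2\right) = 5428 \left(-2\right) = -10856$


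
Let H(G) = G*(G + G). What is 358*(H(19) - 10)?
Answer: 254896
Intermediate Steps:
H(G) = 2*G² (H(G) = G*(2*G) = 2*G²)
358*(H(19) - 10) = 358*(2*19² - 10) = 358*(2*361 - 10) = 358*(722 - 10) = 358*712 = 254896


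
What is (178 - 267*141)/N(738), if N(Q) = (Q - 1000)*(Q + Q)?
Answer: 37469/386712 ≈ 0.096891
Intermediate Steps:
N(Q) = 2*Q*(-1000 + Q) (N(Q) = (-1000 + Q)*(2*Q) = 2*Q*(-1000 + Q))
(178 - 267*141)/N(738) = (178 - 267*141)/((2*738*(-1000 + 738))) = (178 - 37647)/((2*738*(-262))) = -37469/(-386712) = -37469*(-1/386712) = 37469/386712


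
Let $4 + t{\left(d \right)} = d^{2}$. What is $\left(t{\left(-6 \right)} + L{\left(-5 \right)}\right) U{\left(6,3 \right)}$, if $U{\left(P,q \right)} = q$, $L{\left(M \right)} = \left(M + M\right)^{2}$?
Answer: $396$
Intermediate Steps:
$L{\left(M \right)} = 4 M^{2}$ ($L{\left(M \right)} = \left(2 M\right)^{2} = 4 M^{2}$)
$t{\left(d \right)} = -4 + d^{2}$
$\left(t{\left(-6 \right)} + L{\left(-5 \right)}\right) U{\left(6,3 \right)} = \left(\left(-4 + \left(-6\right)^{2}\right) + 4 \left(-5\right)^{2}\right) 3 = \left(\left(-4 + 36\right) + 4 \cdot 25\right) 3 = \left(32 + 100\right) 3 = 132 \cdot 3 = 396$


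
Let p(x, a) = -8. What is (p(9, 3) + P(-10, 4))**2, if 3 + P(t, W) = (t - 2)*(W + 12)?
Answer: 41209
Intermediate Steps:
P(t, W) = -3 + (-2 + t)*(12 + W) (P(t, W) = -3 + (t - 2)*(W + 12) = -3 + (-2 + t)*(12 + W))
(p(9, 3) + P(-10, 4))**2 = (-8 + (-27 - 2*4 + 12*(-10) + 4*(-10)))**2 = (-8 + (-27 - 8 - 120 - 40))**2 = (-8 - 195)**2 = (-203)**2 = 41209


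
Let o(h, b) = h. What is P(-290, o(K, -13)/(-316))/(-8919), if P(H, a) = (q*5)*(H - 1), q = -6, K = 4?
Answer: -970/991 ≈ -0.97881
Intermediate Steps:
P(H, a) = 30 - 30*H (P(H, a) = (-6*5)*(H - 1) = -30*(-1 + H) = 30 - 30*H)
P(-290, o(K, -13)/(-316))/(-8919) = (30 - 30*(-290))/(-8919) = (30 + 8700)*(-1/8919) = 8730*(-1/8919) = -970/991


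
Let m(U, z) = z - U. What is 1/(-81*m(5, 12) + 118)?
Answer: -1/449 ≈ -0.0022272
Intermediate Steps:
1/(-81*m(5, 12) + 118) = 1/(-81*(12 - 1*5) + 118) = 1/(-81*(12 - 5) + 118) = 1/(-81*7 + 118) = 1/(-567 + 118) = 1/(-449) = -1/449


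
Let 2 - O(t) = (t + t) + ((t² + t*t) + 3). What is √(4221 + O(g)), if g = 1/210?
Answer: √186101578/210 ≈ 64.961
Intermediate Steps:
g = 1/210 ≈ 0.0047619
O(t) = -1 - 2*t - 2*t² (O(t) = 2 - ((t + t) + ((t² + t*t) + 3)) = 2 - (2*t + ((t² + t²) + 3)) = 2 - (2*t + (2*t² + 3)) = 2 - (2*t + (3 + 2*t²)) = 2 - (3 + 2*t + 2*t²) = 2 + (-3 - 2*t - 2*t²) = -1 - 2*t - 2*t²)
√(4221 + O(g)) = √(4221 + (-1 - 2*1/210 - 2*(1/210)²)) = √(4221 + (-1 - 1/105 - 2*1/44100)) = √(4221 + (-1 - 1/105 - 1/22050)) = √(4221 - 22261/22050) = √(93050789/22050) = √186101578/210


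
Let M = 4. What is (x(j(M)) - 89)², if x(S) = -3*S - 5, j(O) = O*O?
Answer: 20164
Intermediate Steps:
j(O) = O²
x(S) = -5 - 3*S
(x(j(M)) - 89)² = ((-5 - 3*4²) - 89)² = ((-5 - 3*16) - 89)² = ((-5 - 48) - 89)² = (-53 - 89)² = (-142)² = 20164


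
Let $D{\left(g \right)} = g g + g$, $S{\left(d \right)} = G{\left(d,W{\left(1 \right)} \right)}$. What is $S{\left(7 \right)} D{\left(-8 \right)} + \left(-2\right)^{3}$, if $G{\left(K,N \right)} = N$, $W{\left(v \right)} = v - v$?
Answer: $-8$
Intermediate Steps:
$W{\left(v \right)} = 0$
$S{\left(d \right)} = 0$
$D{\left(g \right)} = g + g^{2}$ ($D{\left(g \right)} = g^{2} + g = g + g^{2}$)
$S{\left(7 \right)} D{\left(-8 \right)} + \left(-2\right)^{3} = 0 \left(- 8 \left(1 - 8\right)\right) + \left(-2\right)^{3} = 0 \left(\left(-8\right) \left(-7\right)\right) - 8 = 0 \cdot 56 - 8 = 0 - 8 = -8$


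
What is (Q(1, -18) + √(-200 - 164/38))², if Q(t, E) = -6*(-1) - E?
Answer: (456 + I*√73758)²/361 ≈ 371.68 + 686.11*I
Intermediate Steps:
Q(t, E) = 6 - E
(Q(1, -18) + √(-200 - 164/38))² = ((6 - 1*(-18)) + √(-200 - 164/38))² = ((6 + 18) + √(-200 - 164*1/38))² = (24 + √(-200 - 82/19))² = (24 + √(-3882/19))² = (24 + I*√73758/19)²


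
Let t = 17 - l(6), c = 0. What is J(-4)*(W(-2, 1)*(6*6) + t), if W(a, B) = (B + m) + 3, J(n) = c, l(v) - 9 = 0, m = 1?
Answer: 0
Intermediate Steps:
l(v) = 9 (l(v) = 9 + 0 = 9)
J(n) = 0
W(a, B) = 4 + B (W(a, B) = (B + 1) + 3 = (1 + B) + 3 = 4 + B)
t = 8 (t = 17 - 1*9 = 17 - 9 = 8)
J(-4)*(W(-2, 1)*(6*6) + t) = 0*((4 + 1)*(6*6) + 8) = 0*(5*36 + 8) = 0*(180 + 8) = 0*188 = 0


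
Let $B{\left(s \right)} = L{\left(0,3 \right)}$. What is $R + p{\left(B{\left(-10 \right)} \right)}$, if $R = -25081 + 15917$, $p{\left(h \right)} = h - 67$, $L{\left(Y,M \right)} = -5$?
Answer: $-9236$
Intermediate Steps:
$B{\left(s \right)} = -5$
$p{\left(h \right)} = -67 + h$ ($p{\left(h \right)} = h - 67 = -67 + h$)
$R = -9164$
$R + p{\left(B{\left(-10 \right)} \right)} = -9164 - 72 = -9236$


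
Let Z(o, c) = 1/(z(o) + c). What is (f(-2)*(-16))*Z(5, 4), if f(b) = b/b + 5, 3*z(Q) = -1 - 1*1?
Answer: -144/5 ≈ -28.800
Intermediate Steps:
z(Q) = -2/3 (z(Q) = (-1 - 1*1)/3 = (-1 - 1)/3 = (1/3)*(-2) = -2/3)
f(b) = 6 (f(b) = 1 + 5 = 6)
Z(o, c) = 1/(-2/3 + c)
(f(-2)*(-16))*Z(5, 4) = (6*(-16))*(3/(-2 + 3*4)) = -288/(-2 + 12) = -288/10 = -96*3/10 = -144/5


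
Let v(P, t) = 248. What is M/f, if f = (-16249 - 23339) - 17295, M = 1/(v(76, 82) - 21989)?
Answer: 1/1236693303 ≈ 8.0861e-10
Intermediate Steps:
M = -1/21741 (M = 1/(248 - 21989) = 1/(-21741) = -1/21741 ≈ -4.5996e-5)
f = -56883 (f = -39588 - 17295 = -56883)
M/f = -1/21741/(-56883) = -1/21741*(-1/56883) = 1/1236693303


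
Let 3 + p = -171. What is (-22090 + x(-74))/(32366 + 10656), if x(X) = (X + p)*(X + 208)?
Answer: -27661/21511 ≈ -1.2859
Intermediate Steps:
p = -174 (p = -3 - 171 = -174)
x(X) = (-174 + X)*(208 + X) (x(X) = (X - 174)*(X + 208) = (-174 + X)*(208 + X))
(-22090 + x(-74))/(32366 + 10656) = (-22090 + (-36192 + (-74)² + 34*(-74)))/(32366 + 10656) = (-22090 + (-36192 + 5476 - 2516))/43022 = (-22090 - 33232)*(1/43022) = -55322*1/43022 = -27661/21511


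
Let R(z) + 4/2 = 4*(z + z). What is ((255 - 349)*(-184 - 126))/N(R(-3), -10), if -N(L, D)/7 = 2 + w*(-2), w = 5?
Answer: 7285/14 ≈ 520.36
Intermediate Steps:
R(z) = -2 + 8*z (R(z) = -2 + 4*(z + z) = -2 + 4*(2*z) = -2 + 8*z)
N(L, D) = 56 (N(L, D) = -7*(2 + 5*(-2)) = -7*(2 - 10) = -7*(-8) = 56)
((255 - 349)*(-184 - 126))/N(R(-3), -10) = ((255 - 349)*(-184 - 126))/56 = -94*(-310)*(1/56) = 29140*(1/56) = 7285/14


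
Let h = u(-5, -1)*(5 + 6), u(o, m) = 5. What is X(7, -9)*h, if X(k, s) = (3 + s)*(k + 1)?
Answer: -2640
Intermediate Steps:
h = 55 (h = 5*(5 + 6) = 5*11 = 55)
X(k, s) = (1 + k)*(3 + s) (X(k, s) = (3 + s)*(1 + k) = (1 + k)*(3 + s))
X(7, -9)*h = (3 - 9 + 3*7 + 7*(-9))*55 = (3 - 9 + 21 - 63)*55 = -48*55 = -2640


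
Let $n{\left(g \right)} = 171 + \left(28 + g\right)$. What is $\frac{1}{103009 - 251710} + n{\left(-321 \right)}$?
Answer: $- \frac{18141523}{148701} \approx -122.0$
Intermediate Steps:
$n{\left(g \right)} = 199 + g$
$\frac{1}{103009 - 251710} + n{\left(-321 \right)} = \frac{1}{103009 - 251710} + \left(199 - 321\right) = \frac{1}{-148701} - 122 = - \frac{1}{148701} - 122 = - \frac{18141523}{148701}$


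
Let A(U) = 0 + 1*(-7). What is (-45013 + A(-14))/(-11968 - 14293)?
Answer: 45020/26261 ≈ 1.7143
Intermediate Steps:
A(U) = -7 (A(U) = 0 - 7 = -7)
(-45013 + A(-14))/(-11968 - 14293) = (-45013 - 7)/(-11968 - 14293) = -45020/(-26261) = -45020*(-1/26261) = 45020/26261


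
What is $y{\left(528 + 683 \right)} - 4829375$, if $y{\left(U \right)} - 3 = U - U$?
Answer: $-4829372$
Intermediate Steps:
$y{\left(U \right)} = 3$ ($y{\left(U \right)} = 3 + \left(U - U\right) = 3 + 0 = 3$)
$y{\left(528 + 683 \right)} - 4829375 = 3 - 4829375 = -4829372$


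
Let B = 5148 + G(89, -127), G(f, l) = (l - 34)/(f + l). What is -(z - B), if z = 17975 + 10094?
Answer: -870837/38 ≈ -22917.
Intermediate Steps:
G(f, l) = (-34 + l)/(f + l)
z = 28069
B = 195785/38 (B = 5148 + (-34 - 127)/(89 - 127) = 5148 - 161/(-38) = 5148 - 1/38*(-161) = 5148 + 161/38 = 195785/38 ≈ 5152.2)
-(z - B) = -(28069 - 1*195785/38) = -(28069 - 195785/38) = -1*870837/38 = -870837/38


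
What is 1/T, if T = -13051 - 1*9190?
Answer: -1/22241 ≈ -4.4962e-5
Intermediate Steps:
T = -22241 (T = -13051 - 9190 = -22241)
1/T = 1/(-22241) = -1/22241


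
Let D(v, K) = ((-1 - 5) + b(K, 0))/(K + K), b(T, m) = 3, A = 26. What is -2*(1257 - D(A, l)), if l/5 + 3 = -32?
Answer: -439947/175 ≈ -2514.0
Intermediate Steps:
l = -175 (l = -15 + 5*(-32) = -15 - 160 = -175)
D(v, K) = -3/(2*K) (D(v, K) = ((-1 - 5) + 3)/(K + K) = (-6 + 3)/((2*K)) = -3/(2*K))
-2*(1257 - D(A, l)) = -2*(1257 - (-3)/(2*(-175))) = -2*(1257 - (-3)*(-1)/(2*175)) = -2*(1257 - 1*3/350) = -2*(1257 - 3/350) = -2*439947/350 = -439947/175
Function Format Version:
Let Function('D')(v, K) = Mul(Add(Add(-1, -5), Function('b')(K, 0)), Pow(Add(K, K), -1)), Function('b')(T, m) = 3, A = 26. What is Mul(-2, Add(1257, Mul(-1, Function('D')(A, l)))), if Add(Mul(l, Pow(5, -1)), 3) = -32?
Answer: Rational(-439947, 175) ≈ -2514.0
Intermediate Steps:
l = -175 (l = Add(-15, Mul(5, -32)) = Add(-15, -160) = -175)
Function('D')(v, K) = Mul(Rational(-3, 2), Pow(K, -1)) (Function('D')(v, K) = Mul(Add(Add(-1, -5), 3), Pow(Add(K, K), -1)) = Mul(Add(-6, 3), Pow(Mul(2, K), -1)) = Mul(-3, Mul(Rational(1, 2), Pow(K, -1))) = Mul(Rational(-3, 2), Pow(K, -1)))
Mul(-2, Add(1257, Mul(-1, Function('D')(A, l)))) = Mul(-2, Add(1257, Mul(-1, Mul(Rational(-3, 2), Pow(-175, -1))))) = Mul(-2, Add(1257, Mul(-1, Mul(Rational(-3, 2), Rational(-1, 175))))) = Mul(-2, Add(1257, Mul(-1, Rational(3, 350)))) = Mul(-2, Add(1257, Rational(-3, 350))) = Mul(-2, Rational(439947, 350)) = Rational(-439947, 175)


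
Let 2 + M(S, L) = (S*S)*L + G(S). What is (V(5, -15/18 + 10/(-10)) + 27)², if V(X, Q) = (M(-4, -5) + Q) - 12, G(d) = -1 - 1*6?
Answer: 207025/36 ≈ 5750.7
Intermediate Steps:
G(d) = -7 (G(d) = -1 - 6 = -7)
M(S, L) = -9 + L*S² (M(S, L) = -2 + ((S*S)*L - 7) = -2 + (S²*L - 7) = -2 + (L*S² - 7) = -2 + (-7 + L*S²) = -9 + L*S²)
V(X, Q) = -101 + Q (V(X, Q) = ((-9 - 5*(-4)²) + Q) - 12 = ((-9 - 5*16) + Q) - 12 = ((-9 - 80) + Q) - 12 = (-89 + Q) - 12 = -101 + Q)
(V(5, -15/18 + 10/(-10)) + 27)² = ((-101 + (-15/18 + 10/(-10))) + 27)² = ((-101 + (-15*1/18 + 10*(-⅒))) + 27)² = ((-101 + (-⅚ - 1)) + 27)² = ((-101 - 11/6) + 27)² = (-617/6 + 27)² = (-455/6)² = 207025/36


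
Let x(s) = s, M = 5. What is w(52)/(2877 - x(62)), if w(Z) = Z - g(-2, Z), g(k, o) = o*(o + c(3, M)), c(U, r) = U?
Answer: -2808/2815 ≈ -0.99751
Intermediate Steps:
g(k, o) = o*(3 + o) (g(k, o) = o*(o + 3) = o*(3 + o))
w(Z) = Z - Z*(3 + Z)
w(52)/(2877 - x(62)) = (52*(-2 - 1*52))/(2877 - 1*62) = (52*(-2 - 52))/(2877 - 62) = (52*(-54))/2815 = -2808*1/2815 = -2808/2815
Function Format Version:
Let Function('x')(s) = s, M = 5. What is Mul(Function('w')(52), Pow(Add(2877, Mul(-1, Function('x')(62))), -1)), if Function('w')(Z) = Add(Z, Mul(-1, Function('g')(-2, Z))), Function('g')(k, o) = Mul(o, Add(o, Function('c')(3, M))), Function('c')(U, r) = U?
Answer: Rational(-2808, 2815) ≈ -0.99751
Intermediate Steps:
Function('g')(k, o) = Mul(o, Add(3, o)) (Function('g')(k, o) = Mul(o, Add(o, 3)) = Mul(o, Add(3, o)))
Function('w')(Z) = Add(Z, Mul(-1, Z, Add(3, Z))) (Function('w')(Z) = Add(Z, Mul(-1, Mul(Z, Add(3, Z)))) = Add(Z, Mul(-1, Z, Add(3, Z))))
Mul(Function('w')(52), Pow(Add(2877, Mul(-1, Function('x')(62))), -1)) = Mul(Mul(52, Add(-2, Mul(-1, 52))), Pow(Add(2877, Mul(-1, 62)), -1)) = Mul(Mul(52, Add(-2, -52)), Pow(Add(2877, -62), -1)) = Mul(Mul(52, -54), Pow(2815, -1)) = Mul(-2808, Rational(1, 2815)) = Rational(-2808, 2815)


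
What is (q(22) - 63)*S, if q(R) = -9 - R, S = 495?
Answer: -46530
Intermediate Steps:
(q(22) - 63)*S = ((-9 - 1*22) - 63)*495 = ((-9 - 22) - 63)*495 = (-31 - 63)*495 = -94*495 = -46530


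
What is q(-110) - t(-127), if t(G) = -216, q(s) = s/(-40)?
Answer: 875/4 ≈ 218.75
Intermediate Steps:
q(s) = -s/40 (q(s) = s*(-1/40) = -s/40)
q(-110) - t(-127) = -1/40*(-110) - 1*(-216) = 11/4 + 216 = 875/4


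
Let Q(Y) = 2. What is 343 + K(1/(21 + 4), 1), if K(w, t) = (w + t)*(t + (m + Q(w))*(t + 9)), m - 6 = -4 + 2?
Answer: 10161/25 ≈ 406.44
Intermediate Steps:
m = 4 (m = 6 + (-4 + 2) = 6 - 2 = 4)
K(w, t) = (54 + 7*t)*(t + w) (K(w, t) = (w + t)*(t + (4 + 2)*(t + 9)) = (t + w)*(t + 6*(9 + t)) = (t + w)*(t + (54 + 6*t)) = (t + w)*(54 + 7*t) = (54 + 7*t)*(t + w))
343 + K(1/(21 + 4), 1) = 343 + (7*1² + 54*1 + 54/(21 + 4) + 7*1/(21 + 4)) = 343 + (7*1 + 54 + 54/25 + 7*1/25) = 343 + (7 + 54 + 54*(1/25) + 7*1*(1/25)) = 343 + (7 + 54 + 54/25 + 7/25) = 343 + 1586/25 = 10161/25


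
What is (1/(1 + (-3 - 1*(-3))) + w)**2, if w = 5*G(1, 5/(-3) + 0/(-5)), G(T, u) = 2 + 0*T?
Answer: 121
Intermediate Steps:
G(T, u) = 2 (G(T, u) = 2 + 0 = 2)
w = 10 (w = 5*2 = 10)
(1/(1 + (-3 - 1*(-3))) + w)**2 = (1/(1 + (-3 - 1*(-3))) + 10)**2 = (1/(1 + (-3 + 3)) + 10)**2 = (1/(1 + 0) + 10)**2 = (1/1 + 10)**2 = (1 + 10)**2 = 11**2 = 121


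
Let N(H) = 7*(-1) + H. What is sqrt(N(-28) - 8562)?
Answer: I*sqrt(8597) ≈ 92.72*I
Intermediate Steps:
N(H) = -7 + H
sqrt(N(-28) - 8562) = sqrt((-7 - 28) - 8562) = sqrt(-35 - 8562) = sqrt(-8597) = I*sqrt(8597)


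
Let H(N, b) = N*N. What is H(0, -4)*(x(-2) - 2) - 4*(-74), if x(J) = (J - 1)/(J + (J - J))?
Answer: 296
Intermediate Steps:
H(N, b) = N²
x(J) = (-1 + J)/J (x(J) = (-1 + J)/(J + 0) = (-1 + J)/J)
H(0, -4)*(x(-2) - 2) - 4*(-74) = 0²*((-1 - 2)/(-2) - 2) - 4*(-74) = 0*(-½*(-3) - 2) + 296 = 0*(3/2 - 2) + 296 = 0*(-½) + 296 = 0 + 296 = 296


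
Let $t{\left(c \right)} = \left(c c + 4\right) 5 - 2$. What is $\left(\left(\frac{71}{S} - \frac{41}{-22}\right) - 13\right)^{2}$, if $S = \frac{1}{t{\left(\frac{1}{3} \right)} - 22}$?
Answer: $\frac{2563093129}{39204} \approx 65378.0$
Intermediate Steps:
$t{\left(c \right)} = 18 + 5 c^{2}$ ($t{\left(c \right)} = \left(c^{2} + 4\right) 5 - 2 = \left(4 + c^{2}\right) 5 - 2 = \left(20 + 5 c^{2}\right) - 2 = 18 + 5 c^{2}$)
$S = - \frac{9}{31}$ ($S = \frac{1}{\left(18 + 5 \left(\frac{1}{3}\right)^{2}\right) - 22} = \frac{1}{\left(18 + \frac{5}{9}\right) - 22} = \frac{1}{\frac{167}{9} - 22} = \frac{1}{- \frac{31}{9}} = - \frac{9}{31} \approx -0.29032$)
$\left(\left(\frac{71}{S} - \frac{41}{-22}\right) - 13\right)^{2} = \left(\left(\frac{71}{- \frac{9}{31}} - \frac{41}{-22}\right) - 13\right)^{2} = \left(\left(71 \left(- \frac{31}{9}\right) - - \frac{41}{22}\right) - 13\right)^{2} = \left(\left(- \frac{2201}{9} + \frac{41}{22}\right) - 13\right)^{2} = \left(- \frac{48053}{198} - 13\right)^{2} = \left(- \frac{50627}{198}\right)^{2} = \frac{2563093129}{39204}$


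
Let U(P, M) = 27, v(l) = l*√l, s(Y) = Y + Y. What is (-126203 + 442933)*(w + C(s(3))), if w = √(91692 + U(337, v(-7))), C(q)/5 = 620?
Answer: 981863000 + 950190*√10191 ≈ 1.0778e+9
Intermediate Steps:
s(Y) = 2*Y
v(l) = l^(3/2)
C(q) = 3100 (C(q) = 5*620 = 3100)
w = 3*√10191 (w = √(91692 + 27) = √91719 = 3*√10191 ≈ 302.85)
(-126203 + 442933)*(w + C(s(3))) = (-126203 + 442933)*(3*√10191 + 3100) = 316730*(3100 + 3*√10191) = 981863000 + 950190*√10191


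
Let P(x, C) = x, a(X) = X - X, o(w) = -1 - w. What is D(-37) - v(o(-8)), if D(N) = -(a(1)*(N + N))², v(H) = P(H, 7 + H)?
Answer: -7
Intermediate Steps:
a(X) = 0
v(H) = H
D(N) = 0 (D(N) = -(0*(N + N))² = -(0*(2*N))² = -1*0² = -1*0 = 0)
D(-37) - v(o(-8)) = 0 - (-1 - 1*(-8)) = 0 - (-1 + 8) = 0 - 1*7 = 0 - 7 = -7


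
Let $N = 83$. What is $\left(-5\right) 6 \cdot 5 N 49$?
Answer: $-610050$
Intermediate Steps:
$\left(-5\right) 6 \cdot 5 N 49 = \left(-5\right) 6 \cdot 5 \cdot 83 \cdot 49 = \left(-30\right) 5 \cdot 83 \cdot 49 = \left(-150\right) 83 \cdot 49 = \left(-12450\right) 49 = -610050$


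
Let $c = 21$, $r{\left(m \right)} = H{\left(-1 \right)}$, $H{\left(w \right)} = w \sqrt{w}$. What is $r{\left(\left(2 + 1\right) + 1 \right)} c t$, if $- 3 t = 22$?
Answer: $154 i \approx 154.0 i$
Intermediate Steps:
$H{\left(w \right)} = w^{\frac{3}{2}}$
$r{\left(m \right)} = - i$ ($r{\left(m \right)} = \left(-1\right)^{\frac{3}{2}} = - i$)
$t = - \frac{22}{3}$ ($t = \left(- \frac{1}{3}\right) 22 = - \frac{22}{3} \approx -7.3333$)
$r{\left(\left(2 + 1\right) + 1 \right)} c t = - i 21 \left(- \frac{22}{3}\right) = - 21 i \left(- \frac{22}{3}\right) = 154 i$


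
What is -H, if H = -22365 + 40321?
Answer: -17956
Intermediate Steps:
H = 17956
-H = -1*17956 = -17956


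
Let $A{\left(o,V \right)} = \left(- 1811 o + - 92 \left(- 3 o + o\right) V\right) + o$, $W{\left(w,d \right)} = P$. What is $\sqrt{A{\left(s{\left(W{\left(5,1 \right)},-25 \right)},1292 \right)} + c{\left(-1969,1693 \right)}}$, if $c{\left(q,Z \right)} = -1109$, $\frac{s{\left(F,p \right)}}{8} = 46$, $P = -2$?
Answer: $\sqrt{86816715} \approx 9317.5$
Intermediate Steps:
$W{\left(w,d \right)} = -2$
$s{\left(F,p \right)} = 368$ ($s{\left(F,p \right)} = 8 \cdot 46 = 368$)
$A{\left(o,V \right)} = - 1810 o + 184 V o$ ($A{\left(o,V \right)} = \left(- 1811 o + - 92 \left(- 2 o\right) V\right) + o = \left(- 1811 o + 184 o V\right) + o = \left(- 1811 o + 184 V o\right) + o = - 1810 o + 184 V o$)
$\sqrt{A{\left(s{\left(W{\left(5,1 \right)},-25 \right)},1292 \right)} + c{\left(-1969,1693 \right)}} = \sqrt{2 \cdot 368 \left(-905 + 92 \cdot 1292\right) - 1109} = \sqrt{2 \cdot 368 \left(-905 + 118864\right) - 1109} = \sqrt{2 \cdot 368 \cdot 117959 - 1109} = \sqrt{86817824 - 1109} = \sqrt{86816715}$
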